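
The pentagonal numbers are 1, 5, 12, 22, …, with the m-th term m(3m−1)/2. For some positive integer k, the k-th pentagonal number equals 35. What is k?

5

Set n(3n−1)/2 = 35, giving 3n² − n − 70 = 0.
The discriminant is 1 + 24·35 = 841, and √841 = 29.
So n = (1 + 29) / 6 = 30/6 = 5.
Check: 5·(3·5 − 1)/2 = 35. ✓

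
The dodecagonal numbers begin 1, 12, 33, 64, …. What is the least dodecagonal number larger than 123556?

Solve n(5n−4) > 123556 for integer n.
The largest n with value ≤ 123556 is 157 (since 122617 ≤ 123556 < 124188), so the first above is n = 158, value 124188.

124188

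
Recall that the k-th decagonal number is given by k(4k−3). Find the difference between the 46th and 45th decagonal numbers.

Consecutive decagonal numbers differ by 8n − 7: here 8·46 − 7 = 361.

361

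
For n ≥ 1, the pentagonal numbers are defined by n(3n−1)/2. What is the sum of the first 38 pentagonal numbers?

Σ i(3i−1)/2 = (3Σi² − Σi) / 2 over i = 1..38.
Σi = 741 and Σi² = 19019.
(3·19019 − 1·741) / 2 = 56316/2 = 28158.

28158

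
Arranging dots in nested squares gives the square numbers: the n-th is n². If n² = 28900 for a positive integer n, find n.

170

We need n² = 28900, so n = √28900 = 170.
Check: 170² = 28900. ✓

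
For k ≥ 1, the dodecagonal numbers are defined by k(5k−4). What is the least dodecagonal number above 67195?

67977

Solve n(5n−4) > 67195 for integer n.
The largest n with value ≤ 67195 is 116 (since 66816 ≤ 67195 < 67977), so the first above is n = 117, value 67977.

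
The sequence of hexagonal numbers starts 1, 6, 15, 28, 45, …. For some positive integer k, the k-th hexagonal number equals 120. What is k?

Set n(2n−1) = 120, giving 2n² − n − 120 = 0.
So n = (1 + 31) / 4 = 32/4 = 8.

8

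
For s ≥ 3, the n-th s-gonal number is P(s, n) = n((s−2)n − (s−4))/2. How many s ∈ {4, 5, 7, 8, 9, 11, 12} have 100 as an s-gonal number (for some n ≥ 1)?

s = 4: P(4, 10) = 100. ✓
s = 5: P(5, 8) = 92 and P(5, 9) = 117; 100 is not s-gonal.
s = 7: P(7, 6) = 81 and P(7, 7) = 112; 100 is not s-gonal.
s = 8: P(8, 6) = 96 and P(8, 7) = 133; 100 is not s-gonal.
s = 9: P(9, 5) = 75 and P(9, 6) = 111; 100 is not s-gonal.
s = 11: P(11, 5) = 95 and P(11, 6) = 141; 100 is not s-gonal.
s = 12: P(12, 4) = 64 and P(12, 5) = 105; 100 is not s-gonal.
Hits: s ∈ {4} → 1.

1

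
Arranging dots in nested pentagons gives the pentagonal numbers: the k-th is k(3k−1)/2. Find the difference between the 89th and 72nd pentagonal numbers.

89·(3·89 − 1)/2 = 11837 and 72·(3·72 − 1)/2 = 7740.
Difference: 11837 − 7740 = 4097.

4097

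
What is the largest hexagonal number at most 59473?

58996

Solve n(2n−1) ≤ 59473 for integer n.
n = 172 gives 58996 ≤ 59473, while n = 173 gives 59685 > 59473; so the answer is 58996.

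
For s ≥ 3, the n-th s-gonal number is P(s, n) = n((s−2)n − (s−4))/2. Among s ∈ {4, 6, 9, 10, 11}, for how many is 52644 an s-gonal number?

1

s = 4: P(4, 229) = 52441 and P(4, 230) = 52900; 52644 is not s-gonal.
s = 6: P(6, 162) = 52326 and P(6, 163) = 52975; 52644 is not s-gonal.
s = 9: P(9, 123) = 52644. ✓
s = 10: P(10, 115) = 52555 and P(10, 116) = 53476; 52644 is not s-gonal.
s = 11: P(11, 108) = 52110 and P(11, 109) = 53083; 52644 is not s-gonal.
Hits: s ∈ {9} → 1.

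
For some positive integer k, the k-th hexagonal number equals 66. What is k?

Set n(2n−1) = 66, giving 2n² − n − 66 = 0.
The discriminant is 1 + 8·66 = 529, and √529 = 23.
So n = (1 + 23) / 4 = 24/4 = 6.
Check: 6·(2·6 − 1) = 66. ✓

6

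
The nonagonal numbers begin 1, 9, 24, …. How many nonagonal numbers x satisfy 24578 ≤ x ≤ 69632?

57

The n-th nonagonal number is n(7n−5)/2.
Smallest index with value ≥ 24578: n = 85 (giving 25075).
Largest index with value ≤ 69632: n = 141 (giving 69231).
Indices 85 through 141: 57 terms.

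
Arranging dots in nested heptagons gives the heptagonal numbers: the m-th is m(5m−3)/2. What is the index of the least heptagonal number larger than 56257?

151

Solve n(5n−3)/2 > 56257 for integer n.
The largest n with value ≤ 56257 is 150 (since 56025 ≤ 56257 < 56776), so the first above is n = 151, value 56776.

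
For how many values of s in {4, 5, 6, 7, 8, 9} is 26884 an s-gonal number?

s = 4: P(4, 163) = 26569 and P(4, 164) = 26896; 26884 is not s-gonal.
s = 5: P(5, 134) = 26867 and P(5, 135) = 27270; 26884 is not s-gonal.
s = 6: P(6, 116) = 26796 and P(6, 117) = 27261; 26884 is not s-gonal.
s = 7: P(7, 104) = 26884. ✓
s = 8: P(8, 94) = 26320 and P(8, 95) = 26885; 26884 is not s-gonal.
s = 9: P(9, 88) = 26884. ✓
Hits: s ∈ {7, 9} → 2.

2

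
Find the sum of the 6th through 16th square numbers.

1441

Σ_{i=6}^{16} i² = 1496 − 55 = 1441.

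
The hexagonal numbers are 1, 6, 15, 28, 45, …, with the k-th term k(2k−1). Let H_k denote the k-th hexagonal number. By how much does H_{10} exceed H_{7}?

99

10·(2·10 − 1) = 190 and 7·(2·7 − 1) = 91.
Difference: 190 − 91 = 99.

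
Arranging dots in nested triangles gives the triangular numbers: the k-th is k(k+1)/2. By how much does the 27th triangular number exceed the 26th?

Consecutive triangular numbers differ by n: T_{27} − T_{26} = 27.

27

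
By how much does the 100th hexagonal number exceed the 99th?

397

Consecutive hexagonal numbers differ by 4n − 3: here 4·100 − 3 = 397.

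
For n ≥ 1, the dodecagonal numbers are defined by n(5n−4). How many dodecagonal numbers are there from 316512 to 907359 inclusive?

The n-th dodecagonal number is n(5n−4).
Smallest index with value ≥ 316512: n = 252 (giving 316512).
Largest index with value ≤ 907359: n = 426 (giving 905676).
Indices 252 through 426: 175 terms.

175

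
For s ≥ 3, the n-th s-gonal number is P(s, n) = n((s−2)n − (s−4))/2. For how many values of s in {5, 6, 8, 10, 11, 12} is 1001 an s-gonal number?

s = 5: P(5, 26) = 1001. ✓
s = 6: P(6, 22) = 946 and P(6, 23) = 1035; 1001 is not s-gonal.
s = 8: P(8, 18) = 936 and P(8, 19) = 1045; 1001 is not s-gonal.
s = 10: P(10, 16) = 976 and P(10, 17) = 1105; 1001 is not s-gonal.
s = 11: P(11, 15) = 960 and P(11, 16) = 1096; 1001 is not s-gonal.
s = 12: P(12, 14) = 924 and P(12, 15) = 1065; 1001 is not s-gonal.
Hits: s ∈ {5} → 1.

1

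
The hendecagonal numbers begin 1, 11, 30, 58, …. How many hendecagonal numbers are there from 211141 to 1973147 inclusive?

446

The n-th hendecagonal number is n(9n−7)/2.
Smallest index with value ≥ 211141: n = 217 (giving 211141).
Largest index with value ≤ 1973147: n = 662 (giving 1969781).
Indices 217 through 662: 446 terms.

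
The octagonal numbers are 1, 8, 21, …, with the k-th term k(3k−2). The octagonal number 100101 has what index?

Set n(3n−2) = 100101, giving 3n² − 2n − 100101 = 0.
The discriminant is 4 + 12·100101 = 1201216, and √1201216 = 1096.
So n = (2 + 1096) / 6 = 1098/6 = 183.

183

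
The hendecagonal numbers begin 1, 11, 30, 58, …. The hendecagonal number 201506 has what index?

212

Set n(9n−7)/2 = 201506, giving 9n² − 7n − 403012 = 0.
The discriminant is 49 + 72·201506 = 14508481, and √14508481 = 3809.
So n = (7 + 3809) / 18 = 3816/18 = 212.
Check: 212·(9·212 − 7)/2 = 201506. ✓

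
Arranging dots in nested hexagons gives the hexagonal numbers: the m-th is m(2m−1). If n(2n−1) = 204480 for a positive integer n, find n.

Set n(2n−1) = 204480, giving 2n² − n − 204480 = 0.
The discriminant is 1 + 8·204480 = 1635841, and √1635841 = 1279.
So n = (1 + 1279) / 4 = 1280/4 = 320.
Check: 320·(2·320 − 1) = 204480. ✓

320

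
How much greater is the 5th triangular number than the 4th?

Consecutive triangular numbers differ by n: T_{5} − T_{4} = 5.

5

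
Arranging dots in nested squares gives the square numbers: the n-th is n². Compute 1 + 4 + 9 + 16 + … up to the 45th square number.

31395

Σ_{i=1}^{45} i² = 45·46·91/6 = 31395.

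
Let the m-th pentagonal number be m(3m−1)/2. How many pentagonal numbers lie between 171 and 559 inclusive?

9

The n-th pentagonal number is n(3n−1)/2.
Smallest index with value ≥ 171: n = 11 (giving 176).
Largest index with value ≤ 559: n = 19 (giving 532).
Indices 11 through 19: 9 terms.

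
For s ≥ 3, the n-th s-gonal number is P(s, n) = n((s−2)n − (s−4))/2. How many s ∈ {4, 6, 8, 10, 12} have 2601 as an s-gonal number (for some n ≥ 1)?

s = 4: P(4, 51) = 2601. ✓
s = 6: P(6, 36) = 2556 and P(6, 37) = 2701; 2601 is not s-gonal.
s = 8: P(8, 29) = 2465 and P(8, 30) = 2640; 2601 is not s-gonal.
s = 10: P(10, 25) = 2425 and P(10, 26) = 2626; 2601 is not s-gonal.
s = 12: P(12, 23) = 2553 and P(12, 24) = 2784; 2601 is not s-gonal.
Hits: s ∈ {4} → 1.

1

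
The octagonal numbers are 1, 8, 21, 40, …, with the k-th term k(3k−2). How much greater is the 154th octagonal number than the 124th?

154·(3·154 − 2) = 70840 and 124·(3·124 − 2) = 45880.
Difference: 70840 − 45880 = 24960.

24960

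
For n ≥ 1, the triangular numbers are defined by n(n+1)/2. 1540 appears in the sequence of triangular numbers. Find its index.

55

Set n(n+1)/2 = 1540, giving n² + n − 3080 = 0.
The discriminant is 1 + 8·1540 = 12321, and √12321 = 111.
So n = (-1 + 111) / 2 = 110/2 = 55.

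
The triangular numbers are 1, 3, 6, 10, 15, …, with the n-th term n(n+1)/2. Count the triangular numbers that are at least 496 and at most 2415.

39

The n-th triangular number is n(n+1)/2.
Smallest index with value ≥ 496: n = 31 (giving 496).
Largest index with value ≤ 2415: n = 69 (giving 2415).
Indices 31 through 69: 39 terms.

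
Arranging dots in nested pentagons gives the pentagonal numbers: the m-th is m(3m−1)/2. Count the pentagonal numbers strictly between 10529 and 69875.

The n-th pentagonal number is n(3n−1)/2.
Smallest index with value > 10529: n = 84 (giving 10542).
Largest index with value < 69875: n = 215 (giving 69230).
Indices 84 through 215: 132 terms.

132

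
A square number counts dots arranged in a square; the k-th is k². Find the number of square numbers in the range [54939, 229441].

The n-th square number is n².
Smallest index with value ≥ 54939: n = 235 (giving 55225).
Largest index with value ≤ 229441: n = 479 (giving 229441).
Indices 235 through 479: 245 terms.

245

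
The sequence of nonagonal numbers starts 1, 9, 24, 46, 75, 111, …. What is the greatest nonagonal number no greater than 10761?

10450

Solve n(7n−5)/2 ≤ 10761 for integer n.
n = 55 gives 10450 ≤ 10761, while n = 56 gives 10836 > 10761; so the answer is 10450.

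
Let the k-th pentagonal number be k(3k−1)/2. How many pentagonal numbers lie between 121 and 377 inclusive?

The n-th pentagonal number is n(3n−1)/2.
Smallest index with value ≥ 121: n = 10 (giving 145).
Largest index with value ≤ 377: n = 16 (giving 376).
Indices 10 through 16: 7 terms.

7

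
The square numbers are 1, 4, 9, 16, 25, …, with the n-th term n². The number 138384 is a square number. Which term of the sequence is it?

We need n² = 138384, so n = √138384 = 372.

372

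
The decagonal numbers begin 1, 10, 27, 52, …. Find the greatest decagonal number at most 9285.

Solve n(4n−3) ≤ 9285 for integer n.
n = 48 gives 9072 ≤ 9285, while n = 49 gives 9457 > 9285; so the answer is 9072.

9072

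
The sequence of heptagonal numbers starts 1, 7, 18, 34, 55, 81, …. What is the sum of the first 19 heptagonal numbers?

5890

Σ i(5i−3)/2 = (5Σi² − 3Σi) / 2 over i = 1..19.
Σi = 190 and Σi² = 2470.
(5·2470 − 3·190) / 2 = 11780/2 = 5890.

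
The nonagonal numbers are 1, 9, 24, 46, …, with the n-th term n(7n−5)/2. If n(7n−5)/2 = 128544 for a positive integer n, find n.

192

Set n(7n−5)/2 = 128544, giving 7n² − 5n − 257088 = 0.
So n = (5 + 2683) / 14 = 2688/14 = 192.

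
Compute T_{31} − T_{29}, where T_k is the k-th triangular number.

31·32/2 = 496 and 29·30/2 = 435.
Difference: 496 − 435 = 61.

61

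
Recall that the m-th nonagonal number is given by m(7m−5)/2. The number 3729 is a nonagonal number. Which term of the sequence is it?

33

Set n(7n−5)/2 = 3729, giving 7n² − 5n − 7458 = 0.
So n = (5 + 457) / 14 = 462/14 = 33.
Check: 33·(7·33 − 5)/2 = 3729. ✓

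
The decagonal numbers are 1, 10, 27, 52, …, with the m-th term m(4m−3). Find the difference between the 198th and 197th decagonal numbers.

1577

Consecutive decagonal numbers differ by 8n − 7: here 8·198 − 7 = 1577.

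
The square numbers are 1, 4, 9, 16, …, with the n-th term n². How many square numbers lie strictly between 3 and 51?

6

The n-th square number is n².
Smallest index with value > 3: n = 2 (giving 4).
Largest index with value < 51: n = 7 (giving 49).
Indices 2 through 7: 6 terms.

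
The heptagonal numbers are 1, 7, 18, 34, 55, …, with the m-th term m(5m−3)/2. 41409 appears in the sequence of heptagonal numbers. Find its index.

Set n(5n−3)/2 = 41409, giving 5n² − 3n − 82818 = 0.
So n = (3 + 1287) / 10 = 1290/10 = 129.

129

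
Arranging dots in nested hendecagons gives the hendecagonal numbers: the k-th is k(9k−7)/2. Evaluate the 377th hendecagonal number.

638261

The 377th hendecagonal number is n(9n−7)/2 with n = 377.
377·(9·377 − 7)/2 = 377·3386/2 = 377·1693 = 638261.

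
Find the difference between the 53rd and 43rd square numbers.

53² = 2809 and 43² = 1849.
Difference: 2809 − 1849 = 960.

960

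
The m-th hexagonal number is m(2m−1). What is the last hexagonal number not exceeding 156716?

156520

Solve n(2n−1) ≤ 156716 for integer n.
n = 280 gives 156520 ≤ 156716, while n = 281 gives 157641 > 156716; so the answer is 156520.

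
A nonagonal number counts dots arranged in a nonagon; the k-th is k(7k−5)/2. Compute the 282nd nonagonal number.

The 282nd nonagonal number is n(7n−5)/2 with n = 282.
282·(7·282 − 5)/2 = 282·1969/2 = 277629.

277629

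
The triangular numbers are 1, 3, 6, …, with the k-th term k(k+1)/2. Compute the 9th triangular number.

9·10/2 = 90/2 = 45.

45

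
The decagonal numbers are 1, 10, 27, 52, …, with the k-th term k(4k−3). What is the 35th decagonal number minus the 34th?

Consecutive decagonal numbers differ by 8n − 7: here 8·35 − 7 = 273.

273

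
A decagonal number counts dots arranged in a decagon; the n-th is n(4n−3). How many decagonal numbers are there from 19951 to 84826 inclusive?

76

The n-th decagonal number is n(4n−3).
Smallest index with value ≥ 19951: n = 71 (giving 19951).
Largest index with value ≤ 84826: n = 146 (giving 84826).
Indices 71 through 146: 76 terms.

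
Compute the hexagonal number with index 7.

91

The 7th hexagonal number is n(2n−1) with n = 7.
7·(2·7 − 1) = 7·13 = 91.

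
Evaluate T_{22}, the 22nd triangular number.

253

22·23/2 = 506/2 = 253.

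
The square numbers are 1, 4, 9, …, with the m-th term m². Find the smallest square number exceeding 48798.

48841

Solve n² > 48798 for integer n.
The largest n with value ≤ 48798 is 220 (since 48400 ≤ 48798 < 48841), so the first above is n = 221, value 48841.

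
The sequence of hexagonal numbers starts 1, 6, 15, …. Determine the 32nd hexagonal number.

2016

32·(2·32 − 1) = 32·63 = 2016.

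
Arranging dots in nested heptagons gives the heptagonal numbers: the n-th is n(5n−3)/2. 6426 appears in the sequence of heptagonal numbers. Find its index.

51

Set n(5n−3)/2 = 6426, giving 5n² − 3n − 12852 = 0.
The discriminant is 9 + 40·6426 = 257049, and √257049 = 507.
So n = (3 + 507) / 10 = 510/10 = 51.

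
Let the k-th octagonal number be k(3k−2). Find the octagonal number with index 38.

38·(3·38 − 2) = 38·112 = 4256.

4256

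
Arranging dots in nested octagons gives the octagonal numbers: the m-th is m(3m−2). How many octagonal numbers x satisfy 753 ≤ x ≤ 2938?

The n-th octagonal number is n(3n−2).
Smallest index with value ≥ 753: n = 17 (giving 833).
Largest index with value ≤ 2938: n = 31 (giving 2821).
Indices 17 through 31: 15 terms.

15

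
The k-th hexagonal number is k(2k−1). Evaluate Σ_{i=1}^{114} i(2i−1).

994175

Σ i(2i−1) = 2Σi² − Σi over i = 1..114.
Σi = 6555 and Σi² = 500365.
2·500365 − 1·6555 = 994175.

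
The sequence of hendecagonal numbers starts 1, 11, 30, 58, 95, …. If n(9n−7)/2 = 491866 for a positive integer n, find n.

331

Set n(9n−7)/2 = 491866, giving 9n² − 7n − 983732 = 0.
The discriminant is 49 + 72·491866 = 35414401, and √35414401 = 5951.
So n = (7 + 5951) / 18 = 5958/18 = 331.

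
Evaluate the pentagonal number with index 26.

The 26th pentagonal number is n(3n−1)/2 with n = 26.
26·(3·26 − 1)/2 = 26·77/2 = 1001.

1001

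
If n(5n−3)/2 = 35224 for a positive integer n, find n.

119

Set n(5n−3)/2 = 35224, giving 5n² − 3n − 70448 = 0.
So n = (3 + 1187) / 10 = 1190/10 = 119.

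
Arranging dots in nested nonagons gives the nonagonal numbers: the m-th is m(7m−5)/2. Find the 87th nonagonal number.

26274

The 87th nonagonal number is n(7n−5)/2 with n = 87.
87·(7·87 − 5)/2 = 87·604/2 = 87·302 = 26274.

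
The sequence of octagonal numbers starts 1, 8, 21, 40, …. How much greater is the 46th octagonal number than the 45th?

Consecutive octagonal numbers differ by 6n − 5: here 6·46 − 5 = 271.

271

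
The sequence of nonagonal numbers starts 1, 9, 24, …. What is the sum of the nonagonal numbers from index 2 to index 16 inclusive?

4895

Σ i(7i−5)/2 = (7Σi² − 5Σi) / 2 over i = 2..16.
Σi = 136 − 1 = 135 and Σi² = 1496 − 1 = 1495.
(7·1495 − 5·135) / 2 = 9790/2 = 4895.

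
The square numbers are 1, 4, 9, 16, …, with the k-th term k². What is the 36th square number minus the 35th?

71

n² − (n−1)² = 2n − 1, so 36² − 35² = 2·36 − 1 = 71.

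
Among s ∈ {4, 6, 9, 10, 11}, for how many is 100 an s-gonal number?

1

s = 4: P(4, 10) = 100. ✓
s = 6: P(6, 7) = 91 and P(6, 8) = 120; 100 is not s-gonal.
s = 9: P(9, 5) = 75 and P(9, 6) = 111; 100 is not s-gonal.
s = 10: P(10, 5) = 85 and P(10, 6) = 126; 100 is not s-gonal.
s = 11: P(11, 5) = 95 and P(11, 6) = 141; 100 is not s-gonal.
Hits: s ∈ {4} → 1.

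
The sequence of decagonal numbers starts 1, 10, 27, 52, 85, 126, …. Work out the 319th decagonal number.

406087

The 319th decagonal number is n(4n−3) with n = 319.
319·(4·319 − 3) = 319·1273 = 406087.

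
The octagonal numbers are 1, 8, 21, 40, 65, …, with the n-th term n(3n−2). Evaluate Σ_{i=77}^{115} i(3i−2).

Σ i(3i−2) = 3Σi² − 2Σi over i = 77..115.
Σi = 6670 − 2926 = 3744 and Σi² = 513590 − 149226 = 364364.
3·364364 − 2·3744 = 1085604.

1085604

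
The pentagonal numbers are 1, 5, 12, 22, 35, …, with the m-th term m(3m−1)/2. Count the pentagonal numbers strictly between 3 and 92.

The n-th pentagonal number is n(3n−1)/2.
Smallest index with value > 3: n = 2 (giving 5).
Largest index with value < 92: n = 7 (giving 70).
Indices 2 through 7: 6 terms.

6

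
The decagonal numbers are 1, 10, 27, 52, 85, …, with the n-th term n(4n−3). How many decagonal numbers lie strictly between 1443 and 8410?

27

The n-th decagonal number is n(4n−3).
Smallest index with value > 1443: n = 20 (giving 1540).
Largest index with value < 8410: n = 46 (giving 8326).
Indices 20 through 46: 27 terms.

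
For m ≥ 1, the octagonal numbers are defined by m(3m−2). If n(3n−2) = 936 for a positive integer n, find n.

18

Set n(3n−2) = 936, giving 3n² − 2n − 936 = 0.
So n = (2 + 106) / 6 = 108/6 = 18.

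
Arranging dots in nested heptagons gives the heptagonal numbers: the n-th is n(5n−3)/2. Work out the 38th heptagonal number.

38·(5·38 − 3)/2 = 38·187/2 = 3553.

3553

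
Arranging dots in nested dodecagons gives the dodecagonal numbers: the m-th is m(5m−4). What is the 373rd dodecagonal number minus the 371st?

373·(5·373 − 4) = 694153 and 371·(5·371 − 4) = 686721.
Difference: 694153 − 686721 = 7432.

7432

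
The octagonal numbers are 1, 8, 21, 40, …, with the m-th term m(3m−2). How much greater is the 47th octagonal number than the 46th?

277

Consecutive octagonal numbers differ by 6n − 5: here 6·47 − 5 = 277.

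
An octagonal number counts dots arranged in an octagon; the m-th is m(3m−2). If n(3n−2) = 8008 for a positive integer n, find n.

52

Set n(3n−2) = 8008, giving 3n² − 2n − 8008 = 0.
The discriminant is 4 + 12·8008 = 96100, and √96100 = 310.
So n = (2 + 310) / 6 = 312/6 = 52.
Check: 52·(3·52 − 2) = 8008. ✓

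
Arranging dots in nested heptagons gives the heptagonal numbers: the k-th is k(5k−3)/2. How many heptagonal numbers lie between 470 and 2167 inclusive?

The n-th heptagonal number is n(5n−3)/2.
Smallest index with value ≥ 470: n = 15 (giving 540).
Largest index with value ≤ 2167: n = 29 (giving 2059).
Indices 15 through 29: 15 terms.

15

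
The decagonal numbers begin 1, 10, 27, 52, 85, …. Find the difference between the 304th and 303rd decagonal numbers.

Consecutive decagonal numbers differ by 8n − 7: here 8·304 − 7 = 2425.

2425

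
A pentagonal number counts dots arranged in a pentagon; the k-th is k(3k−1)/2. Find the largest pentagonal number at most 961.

925

Solve n(3n−1)/2 ≤ 961 for integer n.
n = 25 gives 925 ≤ 961, while n = 26 gives 1001 > 961; so the answer is 925.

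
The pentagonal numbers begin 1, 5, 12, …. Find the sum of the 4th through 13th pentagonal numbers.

1165

Σ i(3i−1)/2 = (3Σi² − Σi) / 2 over i = 4..13.
Σi = 91 − 6 = 85 and Σi² = 819 − 14 = 805.
(3·805 − 1·85) / 2 = 2330/2 = 1165.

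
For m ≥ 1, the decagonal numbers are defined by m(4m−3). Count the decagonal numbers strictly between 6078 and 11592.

15

The n-th decagonal number is n(4n−3).
Smallest index with value > 6078: n = 40 (giving 6280).
Largest index with value < 11592: n = 54 (giving 11502).
Indices 40 through 54: 15 terms.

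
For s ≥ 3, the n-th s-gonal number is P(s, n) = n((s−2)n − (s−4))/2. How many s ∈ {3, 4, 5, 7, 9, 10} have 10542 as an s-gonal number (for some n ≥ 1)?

1

s = 3: P(3, 144) = 10440 and P(3, 145) = 10585; 10542 is not s-gonal.
s = 4: P(4, 102) = 10404 and P(4, 103) = 10609; 10542 is not s-gonal.
s = 5: P(5, 84) = 10542. ✓
s = 7: P(7, 65) = 10465 and P(7, 66) = 10791; 10542 is not s-gonal.
s = 9: P(9, 55) = 10450 and P(9, 56) = 10836; 10542 is not s-gonal.
s = 10: P(10, 51) = 10251 and P(10, 52) = 10660; 10542 is not s-gonal.
Hits: s ∈ {5} → 1.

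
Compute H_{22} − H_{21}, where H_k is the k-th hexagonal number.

Consecutive hexagonal numbers differ by 4n − 3: here 4·22 − 3 = 85.

85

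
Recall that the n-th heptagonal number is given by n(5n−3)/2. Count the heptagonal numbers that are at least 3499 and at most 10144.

27

The n-th heptagonal number is n(5n−3)/2.
Smallest index with value ≥ 3499: n = 38 (giving 3553).
Largest index with value ≤ 10144: n = 64 (giving 10144).
Indices 38 through 64: 27 terms.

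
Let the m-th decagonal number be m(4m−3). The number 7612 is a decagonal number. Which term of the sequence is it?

Set n(4n−3) = 7612, giving 4n² − 3n − 7612 = 0.
So n = (3 + 349) / 8 = 352/8 = 44.

44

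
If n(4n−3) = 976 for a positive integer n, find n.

16

Set n(4n−3) = 976, giving 4n² − 3n − 976 = 0.
So n = (3 + 125) / 8 = 128/8 = 16.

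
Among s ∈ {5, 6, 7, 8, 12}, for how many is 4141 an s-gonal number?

1

s = 5: P(5, 52) = 4030 and P(5, 53) = 4187; 4141 is not s-gonal.
s = 6: P(6, 45) = 4005 and P(6, 46) = 4186; 4141 is not s-gonal.
s = 7: P(7, 41) = 4141. ✓
s = 8: P(8, 37) = 4033 and P(8, 38) = 4256; 4141 is not s-gonal.
s = 12: P(12, 29) = 4089 and P(12, 30) = 4380; 4141 is not s-gonal.
Hits: s ∈ {7} → 1.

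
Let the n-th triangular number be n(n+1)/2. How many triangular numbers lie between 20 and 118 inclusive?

The n-th triangular number is n(n+1)/2.
Smallest index with value ≥ 20: n = 6 (giving 21).
Largest index with value ≤ 118: n = 14 (giving 105).
Indices 6 through 14: 9 terms.

9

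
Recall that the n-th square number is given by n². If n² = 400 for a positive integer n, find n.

20

We need n² = 400, so n = √400 = 20.
Check: 20² = 400. ✓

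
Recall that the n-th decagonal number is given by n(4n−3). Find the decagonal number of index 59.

The 59th decagonal number is n(4n−3) with n = 59.
59·(4·59 − 3) = 59·233 = 13747.

13747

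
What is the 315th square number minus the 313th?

315² = 99225 and 313² = 97969.
Difference: 99225 − 97969 = 1256.

1256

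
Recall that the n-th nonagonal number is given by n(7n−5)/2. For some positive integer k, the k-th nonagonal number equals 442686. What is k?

Set n(7n−5)/2 = 442686, giving 7n² − 5n − 885372 = 0.
The discriminant is 25 + 56·442686 = 24790441, and √24790441 = 4979.
So n = (5 + 4979) / 14 = 4984/14 = 356.
Check: 356·(7·356 − 5)/2 = 442686. ✓

356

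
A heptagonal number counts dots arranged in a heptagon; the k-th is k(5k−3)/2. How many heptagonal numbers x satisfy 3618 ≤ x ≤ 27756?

The n-th heptagonal number is n(5n−3)/2.
Smallest index with value ≥ 3618: n = 39 (giving 3744).
Largest index with value ≤ 27756: n = 105 (giving 27405).
Indices 39 through 105: 67 terms.

67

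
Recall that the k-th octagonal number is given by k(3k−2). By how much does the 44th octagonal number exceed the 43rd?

Consecutive octagonal numbers differ by 6n − 5: here 6·44 − 5 = 259.

259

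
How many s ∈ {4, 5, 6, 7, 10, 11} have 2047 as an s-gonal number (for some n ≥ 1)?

s = 4: P(4, 45) = 2025 and P(4, 46) = 2116; 2047 is not s-gonal.
s = 5: P(5, 37) = 2035 and P(5, 38) = 2147; 2047 is not s-gonal.
s = 6: P(6, 32) = 2016 and P(6, 33) = 2145; 2047 is not s-gonal.
s = 7: P(7, 28) = 1918 and P(7, 29) = 2059; 2047 is not s-gonal.
s = 10: P(10, 23) = 2047. ✓
s = 11: P(11, 21) = 1911 and P(11, 22) = 2101; 2047 is not s-gonal.
Hits: s ∈ {10} → 1.

1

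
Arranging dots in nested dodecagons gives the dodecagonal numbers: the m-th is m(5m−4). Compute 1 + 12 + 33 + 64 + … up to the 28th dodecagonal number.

36946

Σ i(5i−4) = 5Σi² − 4Σi over i = 1..28.
Σi = 406 and Σi² = 7714.
5·7714 − 4·406 = 36946.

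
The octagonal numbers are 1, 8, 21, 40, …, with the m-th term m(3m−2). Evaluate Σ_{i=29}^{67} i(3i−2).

Σ i(3i−2) = 3Σi² − 2Σi over i = 29..67.
Σi = 2278 − 406 = 1872 and Σi² = 102510 − 7714 = 94796.
3·94796 − 2·1872 = 280644.

280644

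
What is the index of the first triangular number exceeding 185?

Solve n(n+1)/2 > 185 for integer n.
The largest n with value ≤ 185 is 18 (since 171 ≤ 185 < 190), so the first above is n = 19, value 190.

19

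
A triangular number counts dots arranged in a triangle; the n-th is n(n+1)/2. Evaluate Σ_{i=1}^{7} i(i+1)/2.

84

Σ i(i+1)/2 = (Σi² + Σi) / 2 over i = 1..7.
Σi = 28 and Σi² = 140.
(1·140 + 1·28) / 2 = 168/2 = 84.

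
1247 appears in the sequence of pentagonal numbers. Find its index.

29

Set n(3n−1)/2 = 1247, giving 3n² − n − 2494 = 0.
The discriminant is 1 + 24·1247 = 29929, and √29929 = 173.
So n = (1 + 173) / 6 = 174/6 = 29.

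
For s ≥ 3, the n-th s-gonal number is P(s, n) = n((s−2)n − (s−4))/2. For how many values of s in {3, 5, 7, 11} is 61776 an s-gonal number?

1

s = 3: P(3, 351) = 61776. ✓
s = 5: P(5, 203) = 61712 and P(5, 204) = 62322; 61776 is not s-gonal.
s = 7: P(7, 157) = 61387 and P(7, 158) = 62173; 61776 is not s-gonal.
s = 11: P(11, 117) = 61191 and P(11, 118) = 62245; 61776 is not s-gonal.
Hits: s ∈ {3} → 1.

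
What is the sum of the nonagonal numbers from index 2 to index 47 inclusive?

122199

Σ i(7i−5)/2 = (7Σi² − 5Σi) / 2 over i = 2..47.
Σi = 1128 − 1 = 1127 and Σi² = 35720 − 1 = 35719.
(7·35719 − 5·1127) / 2 = 244398/2 = 122199.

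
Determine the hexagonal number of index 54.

The 54th hexagonal number is n(2n−1) with n = 54.
54·(2·54 − 1) = 54·107 = 5778.

5778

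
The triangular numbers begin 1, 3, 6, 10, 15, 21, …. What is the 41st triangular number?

41·42/2 = 1722/2 = 861.

861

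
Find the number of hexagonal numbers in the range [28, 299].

The n-th hexagonal number is n(2n−1).
Smallest index with value ≥ 28: n = 4 (giving 28).
Largest index with value ≤ 299: n = 12 (giving 276).
Indices 4 through 12: 9 terms.

9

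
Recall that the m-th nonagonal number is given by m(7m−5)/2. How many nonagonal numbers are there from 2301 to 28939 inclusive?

The n-th nonagonal number is n(7n−5)/2.
Smallest index with value ≥ 2301: n = 26 (giving 2301).
Largest index with value ≤ 28939: n = 91 (giving 28756).
Indices 26 through 91: 66 terms.

66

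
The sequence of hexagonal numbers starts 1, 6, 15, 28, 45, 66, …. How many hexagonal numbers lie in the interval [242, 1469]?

16

The n-th hexagonal number is n(2n−1).
Smallest index with value ≥ 242: n = 12 (giving 276).
Largest index with value ≤ 1469: n = 27 (giving 1431).
Indices 12 through 27: 16 terms.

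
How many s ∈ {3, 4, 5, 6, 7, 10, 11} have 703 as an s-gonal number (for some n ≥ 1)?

s = 3: P(3, 37) = 703. ✓
s = 4: P(4, 26) = 676 and P(4, 27) = 729; 703 is not s-gonal.
s = 5: P(5, 21) = 651 and P(5, 22) = 715; 703 is not s-gonal.
s = 6: P(6, 19) = 703. ✓
s = 7: P(7, 17) = 697 and P(7, 18) = 783; 703 is not s-gonal.
s = 10: P(10, 13) = 637 and P(10, 14) = 742; 703 is not s-gonal.
s = 11: P(11, 12) = 606 and P(11, 13) = 715; 703 is not s-gonal.
Hits: s ∈ {3, 6} → 2.

2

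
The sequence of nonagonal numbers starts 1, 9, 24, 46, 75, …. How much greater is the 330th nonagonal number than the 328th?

4601

330·(7·330 − 5)/2 = 380325 and 328·(7·328 − 5)/2 = 375724.
Difference: 380325 − 375724 = 4601.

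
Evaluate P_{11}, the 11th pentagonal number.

The 11th pentagonal number is n(3n−1)/2 with n = 11.
11·(3·11 − 1)/2 = 11·32/2 = 11·16 = 176.

176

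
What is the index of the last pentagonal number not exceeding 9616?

Solve n(3n−1)/2 ≤ 9616 for integer n.
n = 80 gives 9560 ≤ 9616, while n = 81 gives 9801 > 9616; so the answer is index 80.

80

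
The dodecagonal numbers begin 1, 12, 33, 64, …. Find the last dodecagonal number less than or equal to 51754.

Solve n(5n−4) ≤ 51754 for integer n.
n = 102 gives 51612 ≤ 51754, while n = 103 gives 52633 > 51754; so the answer is 51612.

51612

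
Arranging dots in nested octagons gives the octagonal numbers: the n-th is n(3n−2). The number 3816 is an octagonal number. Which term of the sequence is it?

Set n(3n−2) = 3816, giving 3n² − 2n − 3816 = 0.
The discriminant is 4 + 12·3816 = 45796, and √45796 = 214.
So n = (2 + 214) / 6 = 216/6 = 36.

36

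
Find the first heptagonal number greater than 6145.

Solve n(5n−3)/2 > 6145 for integer n.
The largest n with value ≤ 6145 is 49 (since 5929 ≤ 6145 < 6175), so the first above is n = 50, value 6175.

6175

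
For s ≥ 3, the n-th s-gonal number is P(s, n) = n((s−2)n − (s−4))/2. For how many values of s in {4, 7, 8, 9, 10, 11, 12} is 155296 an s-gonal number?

s = 4: P(4, 394) = 155236 and P(4, 395) = 156025; 155296 is not s-gonal.
s = 7: P(7, 249) = 154629 and P(7, 250) = 155875; 155296 is not s-gonal.
s = 8: P(8, 227) = 154133 and P(8, 228) = 155496; 155296 is not s-gonal.
s = 9: P(9, 211) = 155296. ✓
s = 10: P(10, 197) = 154645 and P(10, 198) = 156222; 155296 is not s-gonal.
s = 11: P(11, 186) = 155031 and P(11, 187) = 156706; 155296 is not s-gonal.
s = 12: P(12, 176) = 154176 and P(12, 177) = 155937; 155296 is not s-gonal.
Hits: s ∈ {9} → 1.

1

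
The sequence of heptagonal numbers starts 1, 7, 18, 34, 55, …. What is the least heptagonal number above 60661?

Solve n(5n−3)/2 > 60661 for integer n.
The largest n with value ≤ 60661 is 156 (since 60606 ≤ 60661 < 61387), so the first above is n = 157, value 61387.

61387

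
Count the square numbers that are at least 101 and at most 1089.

23

The n-th square number is n².
Smallest index with value ≥ 101: n = 11 (giving 121).
Largest index with value ≤ 1089: n = 33 (giving 1089).
Indices 11 through 33: 23 terms.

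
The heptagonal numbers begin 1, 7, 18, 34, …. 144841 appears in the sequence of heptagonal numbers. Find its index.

Set n(5n−3)/2 = 144841, giving 5n² − 3n − 289682 = 0.
So n = (3 + 2407) / 10 = 2410/10 = 241.

241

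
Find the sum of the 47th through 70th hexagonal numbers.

165164

Σ i(2i−1) = 2Σi² − Σi over i = 47..70.
Σi = 2485 − 1081 = 1404 and Σi² = 116795 − 33511 = 83284.
2·83284 − 1·1404 = 165164.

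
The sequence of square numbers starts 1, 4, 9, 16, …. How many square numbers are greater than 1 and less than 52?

The n-th square number is n².
Smallest index with value > 1: n = 2 (giving 4).
Largest index with value < 52: n = 7 (giving 49).
Indices 2 through 7: 6 terms.

6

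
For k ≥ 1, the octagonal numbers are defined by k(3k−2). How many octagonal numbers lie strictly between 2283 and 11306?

The n-th octagonal number is n(3n−2).
Smallest index with value > 2283: n = 28 (giving 2296).
Largest index with value < 11306: n = 61 (giving 11041).
Indices 28 through 61: 34 terms.

34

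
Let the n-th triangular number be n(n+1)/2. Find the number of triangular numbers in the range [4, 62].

The n-th triangular number is n(n+1)/2.
Smallest index with value ≥ 4: n = 3 (giving 6).
Largest index with value ≤ 62: n = 10 (giving 55).
Indices 3 through 10: 8 terms.

8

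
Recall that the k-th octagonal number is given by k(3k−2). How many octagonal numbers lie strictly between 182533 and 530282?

173

The n-th octagonal number is n(3n−2).
Smallest index with value > 182533: n = 248 (giving 184016).
Largest index with value < 530282: n = 420 (giving 528360).
Indices 248 through 420: 173 terms.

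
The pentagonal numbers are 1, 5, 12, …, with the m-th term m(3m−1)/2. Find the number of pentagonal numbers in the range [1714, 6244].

31

The n-th pentagonal number is n(3n−1)/2.
Smallest index with value ≥ 1714: n = 34 (giving 1717).
Largest index with value ≤ 6244: n = 64 (giving 6112).
Indices 34 through 64: 31 terms.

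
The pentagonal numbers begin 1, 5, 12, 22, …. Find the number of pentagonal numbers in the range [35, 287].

The n-th pentagonal number is n(3n−1)/2.
Smallest index with value ≥ 35: n = 5 (giving 35).
Largest index with value ≤ 287: n = 14 (giving 287).
Indices 5 through 14: 10 terms.

10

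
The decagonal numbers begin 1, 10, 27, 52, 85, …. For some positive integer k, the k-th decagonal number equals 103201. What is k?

161

Set n(4n−3) = 103201, giving 4n² − 3n − 103201 = 0.
The discriminant is 9 + 16·103201 = 1651225, and √1651225 = 1285.
So n = (3 + 1285) / 8 = 1288/8 = 161.
Check: 161·(4·161 − 3) = 103201. ✓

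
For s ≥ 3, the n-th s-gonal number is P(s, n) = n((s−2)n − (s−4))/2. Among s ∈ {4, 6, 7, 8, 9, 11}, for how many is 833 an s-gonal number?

s = 4: P(4, 28) = 784 and P(4, 29) = 841; 833 is not s-gonal.
s = 6: P(6, 20) = 780 and P(6, 21) = 861; 833 is not s-gonal.
s = 7: P(7, 18) = 783 and P(7, 19) = 874; 833 is not s-gonal.
s = 8: P(8, 17) = 833. ✓
s = 9: P(9, 15) = 750 and P(9, 16) = 856; 833 is not s-gonal.
s = 11: P(11, 14) = 833. ✓
Hits: s ∈ {8, 11} → 2.

2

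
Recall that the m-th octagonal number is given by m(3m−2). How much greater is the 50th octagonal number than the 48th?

50·(3·50 − 2) = 7400 and 48·(3·48 − 2) = 6816.
Difference: 7400 − 6816 = 584.

584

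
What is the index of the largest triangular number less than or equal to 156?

Solve n(n+1)/2 ≤ 156 for integer n.
n = 17 gives 153 ≤ 156, while n = 18 gives 171 > 156; so the answer is index 17.

17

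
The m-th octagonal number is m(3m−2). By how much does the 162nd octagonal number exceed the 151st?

10307

162·(3·162 − 2) = 78408 and 151·(3·151 − 2) = 68101.
Difference: 78408 − 68101 = 10307.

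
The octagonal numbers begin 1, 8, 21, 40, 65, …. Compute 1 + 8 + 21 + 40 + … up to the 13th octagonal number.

2275

Σ i(3i−2) = 3Σi² − 2Σi over i = 1..13.
Σi = 91 and Σi² = 819.
3·819 − 2·91 = 2275.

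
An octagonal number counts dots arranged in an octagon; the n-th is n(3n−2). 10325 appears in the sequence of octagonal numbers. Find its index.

Set n(3n−2) = 10325, giving 3n² − 2n − 10325 = 0.
So n = (2 + 352) / 6 = 354/6 = 59.
Check: 59·(3·59 − 2) = 10325. ✓

59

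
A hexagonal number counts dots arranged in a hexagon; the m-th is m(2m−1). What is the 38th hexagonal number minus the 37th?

Consecutive hexagonal numbers differ by 4n − 3: here 4·38 − 3 = 149.

149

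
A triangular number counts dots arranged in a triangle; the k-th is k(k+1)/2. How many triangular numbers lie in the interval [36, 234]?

14

The n-th triangular number is n(n+1)/2.
Smallest index with value ≥ 36: n = 8 (giving 36).
Largest index with value ≤ 234: n = 21 (giving 231).
Indices 8 through 21: 14 terms.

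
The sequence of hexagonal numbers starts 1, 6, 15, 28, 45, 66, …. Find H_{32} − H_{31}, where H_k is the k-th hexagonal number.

125

Consecutive hexagonal numbers differ by 4n − 3: here 4·32 − 3 = 125.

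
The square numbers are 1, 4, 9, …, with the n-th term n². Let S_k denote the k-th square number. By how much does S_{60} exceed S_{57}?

60² = 3600 and 57² = 3249.
Difference: 3600 − 3249 = 351.

351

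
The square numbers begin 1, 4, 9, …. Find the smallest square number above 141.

Solve n² > 141 for integer n.
The largest n with value ≤ 141 is 11 (since 121 ≤ 141 < 144), so the first above is n = 12, value 144.

144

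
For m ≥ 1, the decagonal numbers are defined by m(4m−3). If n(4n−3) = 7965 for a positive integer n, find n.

Set n(4n−3) = 7965, giving 4n² − 3n − 7965 = 0.
The discriminant is 9 + 16·7965 = 127449, and √127449 = 357.
So n = (3 + 357) / 8 = 360/8 = 45.
Check: 45·(4·45 − 3) = 7965. ✓

45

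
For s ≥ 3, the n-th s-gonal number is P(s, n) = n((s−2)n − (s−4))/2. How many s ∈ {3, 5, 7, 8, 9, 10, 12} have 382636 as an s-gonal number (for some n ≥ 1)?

1

s = 3: P(3, 874) = 382375 and P(3, 875) = 383250; 382636 is not s-gonal.
s = 5: P(5, 505) = 382285 and P(5, 506) = 383801; 382636 is not s-gonal.
s = 7: P(7, 391) = 381616 and P(7, 392) = 383572; 382636 is not s-gonal.
s = 8: P(8, 357) = 381633 and P(8, 358) = 383776; 382636 is not s-gonal.
s = 9: P(9, 331) = 382636. ✓
s = 10: P(10, 309) = 380997 and P(10, 310) = 383470; 382636 is not s-gonal.
s = 12: P(12, 277) = 382537 and P(12, 278) = 385308; 382636 is not s-gonal.
Hits: s ∈ {9} → 1.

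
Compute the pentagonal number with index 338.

The 338th pentagonal number is n(3n−1)/2 with n = 338.
338·(3·338 − 1)/2 = 338·1013/2 = 171197.

171197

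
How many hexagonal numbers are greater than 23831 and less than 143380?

The n-th hexagonal number is n(2n−1).
Smallest index with value > 23831: n = 110 (giving 24090).
Largest index with value < 143380: n = 267 (giving 142311).
Indices 110 through 267: 158 terms.

158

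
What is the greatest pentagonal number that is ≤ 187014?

Solve n(3n−1)/2 ≤ 187014 for integer n.
n = 353 gives 186737 ≤ 187014, while n = 354 gives 187797 > 187014; so the answer is 186737.

186737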